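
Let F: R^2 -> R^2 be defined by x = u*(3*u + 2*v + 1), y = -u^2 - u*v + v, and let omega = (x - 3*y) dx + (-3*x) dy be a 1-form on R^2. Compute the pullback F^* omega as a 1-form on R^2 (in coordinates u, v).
F^* omega = (54*u^3 + 63*u^2*v + 18*u^2 + 16*u*v^2 - 8*u*v + u - 6*v^2 - 3*v) du + (u*(21*u^2 + 16*u*v - 4*u - 12*v - 3)) dv

Using F^*(f dg) = (f ∘ F) d(g ∘ F), substitute each coordinate x_i by F_i(u, v) in f_i, and replace dx_i by d F_i = (∂F_i/∂u) du + (∂F_i/∂v) dv.
  For the x component: f_1(F) = 6*u^2 + 5*u*v + u - 3*v; d F_1 = (6*u + 2*v + 1) du + (2*u) dv
  For the y component: f_2(F) = 3*u*(-3*u - 2*v - 1); d F_2 = (-2*u - v) du + (1 - u) dv
Combining and collecting du, dv coefficients:
  coeff of du: 54*u^3 + 63*u^2*v + 18*u^2 + 16*u*v^2 - 8*u*v + u - 6*v^2 - 3*v
  coeff of dv: u*(21*u^2 + 16*u*v - 4*u - 12*v - 3)
F^* omega = (54*u^3 + 63*u^2*v + 18*u^2 + 16*u*v^2 - 8*u*v + u - 6*v^2 - 3*v) du + (u*(21*u^2 + 16*u*v - 4*u - 12*v - 3)) dv.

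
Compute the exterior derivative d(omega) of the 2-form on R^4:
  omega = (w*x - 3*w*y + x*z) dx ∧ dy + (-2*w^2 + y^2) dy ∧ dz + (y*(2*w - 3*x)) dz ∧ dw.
d(omega) = (x) dx ∧ dy ∧ dz + (x - 3*y) dx ∧ dy ∧ dw + (-2*w - 3*x) dy ∧ dz ∧ dw + (-3*y) dx ∧ dz ∧ dw

For a 2-form omega = sum_{i<j} g_{ij} dx_i ∧ dx_j, the exterior derivative is
  d(omega) = sum_{i<j} d(g_{ij}) ∧ dx_i ∧ dx_j = sum_{i<j, k} (∂g_{ij}/∂x_k) dx_k ∧ dx_i ∧ dx_j.
Expand each term, using dx_k ∧ dx_i ∧ dx_j = sgn(permutation) dx_{(a)} ∧ dx_{(b)} ∧ dx_{(c)} with (a < b < c) sorted:
  d(w*x - 3*w*y + x*z) includes (∂/∂z)(w*x - 3*w*y + x*z) dz = (x) dz, which multiplied by dx ∧ dy gives (x) dx ∧ dy ∧ dz
  d(w*x - 3*w*y + x*z) includes (∂/∂w)(w*x - 3*w*y + x*z) dw = (x - 3*y) dw, which multiplied by dx ∧ dy gives (x - 3*y) dx ∧ dy ∧ dw
  d(-2*w^2 + y^2) includes (∂/∂w)(-2*w^2 + y^2) dw = (-4*w) dw, which multiplied by dy ∧ dz gives (-4*w) dy ∧ dz ∧ dw
  d(y*(2*w - 3*x)) includes (∂/∂x)(y*(2*w - 3*x)) dx = (-3*y) dx, which multiplied by dz ∧ dw gives (-3*y) dx ∧ dz ∧ dw
  d(y*(2*w - 3*x)) includes (∂/∂y)(y*(2*w - 3*x)) dy = (2*w - 3*x) dy, which multiplied by dz ∧ dw gives (2*w - 3*x) dy ∧ dz ∧ dw
Collecting like 3-forms: d(omega) = (x) dx ∧ dy ∧ dz + (x - 3*y) dx ∧ dy ∧ dw + (-2*w - 3*x) dy ∧ dz ∧ dw + (-3*y) dx ∧ dz ∧ dw.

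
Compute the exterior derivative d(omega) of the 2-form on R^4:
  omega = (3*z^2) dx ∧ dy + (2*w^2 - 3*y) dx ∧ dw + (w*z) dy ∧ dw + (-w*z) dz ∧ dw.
d(omega) = (6*z) dx ∧ dy ∧ dz + (3) dx ∧ dy ∧ dw + (-w) dy ∧ dz ∧ dw

For a 2-form omega = sum_{i<j} g_{ij} dx_i ∧ dx_j, the exterior derivative is
  d(omega) = sum_{i<j} d(g_{ij}) ∧ dx_i ∧ dx_j = sum_{i<j, k} (∂g_{ij}/∂x_k) dx_k ∧ dx_i ∧ dx_j.
Expand each term, using dx_k ∧ dx_i ∧ dx_j = sgn(permutation) dx_{(a)} ∧ dx_{(b)} ∧ dx_{(c)} with (a < b < c) sorted:
  d(3*z^2) includes (∂/∂z)(3*z^2) dz = (6*z) dz, which multiplied by dx ∧ dy gives (6*z) dx ∧ dy ∧ dz
  d(2*w^2 - 3*y) includes (∂/∂y)(2*w^2 - 3*y) dy = (-3) dy, which multiplied by dx ∧ dw gives (3) dx ∧ dy ∧ dw
  d(w*z) includes (∂/∂z)(w*z) dz = (w) dz, which multiplied by dy ∧ dw gives (-w) dy ∧ dz ∧ dw
Collecting like 3-forms: d(omega) = (6*z) dx ∧ dy ∧ dz + (3) dx ∧ dy ∧ dw + (-w) dy ∧ dz ∧ dw.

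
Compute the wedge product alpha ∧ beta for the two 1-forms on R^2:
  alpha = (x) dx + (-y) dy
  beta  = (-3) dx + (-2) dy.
alpha ∧ beta = (-2*x - 3*y) dx ∧ dy

Distribute the wedge, using dx_i ∧ dx_j = -dx_j ∧ dx_i and dx_i ∧ dx_i = 0. For each pair (i, j) with i < j, the coefficient of dx_i ∧ dx_j in alpha ∧ beta is (alpha_i * beta_j - alpha_j * beta_i). Collecting: alpha ∧ beta = (-2*x - 3*y) dx ∧ dy.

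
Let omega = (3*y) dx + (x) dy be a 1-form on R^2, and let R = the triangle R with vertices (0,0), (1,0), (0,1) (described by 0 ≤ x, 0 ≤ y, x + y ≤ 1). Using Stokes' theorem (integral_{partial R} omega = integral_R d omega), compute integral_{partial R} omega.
integral_(partial R) omega = -1

Stokes: integral_partial_R omega = integral_R d omega with d omega = (∂Q/∂x - ∂P/∂y) dx ∧ dy.
  ∂Q/∂x = 1
  ∂P/∂y = 3
  integrand = ∂Q/∂x - ∂P/∂y = -2.
Integrating over R: integral_0^1 integral_0^{1-x} (-2) dy dx = -1.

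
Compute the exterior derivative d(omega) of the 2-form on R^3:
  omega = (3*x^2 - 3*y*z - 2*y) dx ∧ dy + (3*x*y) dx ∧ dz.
d(omega) = (-3*x - 3*y) dx ∧ dy ∧ dz

For a 2-form omega = sum_{i<j} g_{ij} dx_i ∧ dx_j, the exterior derivative is
  d(omega) = sum_{i<j} d(g_{ij}) ∧ dx_i ∧ dx_j = sum_{i<j, k} (∂g_{ij}/∂x_k) dx_k ∧ dx_i ∧ dx_j.
Expand each term, using dx_k ∧ dx_i ∧ dx_j = sgn(permutation) dx_{(a)} ∧ dx_{(b)} ∧ dx_{(c)} with (a < b < c) sorted:
  d(3*x^2 - 3*y*z - 2*y) includes (∂/∂z)(3*x^2 - 3*y*z - 2*y) dz = (-3*y) dz, which multiplied by dx ∧ dy gives (-3*y) dx ∧ dy ∧ dz
  d(3*x*y) includes (∂/∂y)(3*x*y) dy = (3*x) dy, which multiplied by dx ∧ dz gives (-3*x) dx ∧ dy ∧ dz
Collecting like 3-forms: d(omega) = (-3*x - 3*y) dx ∧ dy ∧ dz.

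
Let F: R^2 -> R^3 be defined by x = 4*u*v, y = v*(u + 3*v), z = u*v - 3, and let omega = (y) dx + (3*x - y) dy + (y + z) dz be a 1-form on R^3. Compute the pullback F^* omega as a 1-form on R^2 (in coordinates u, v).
F^* omega = (v*(17*u*v + 12*v^2 - 3)) du + (17*u^2*v + 78*u*v^2 - 3*u - 18*v^3) dv

Using F^*(f dg) = (f ∘ F) d(g ∘ F), substitute each coordinate x_i by F_i(u, v) in f_i, and replace dx_i by d F_i = (∂F_i/∂u) du + (∂F_i/∂v) dv.
  For the x component: f_1(F) = v*(u + 3*v); d F_1 = (4*v) du + (4*u) dv
  For the y component: f_2(F) = v*(11*u - 3*v); d F_2 = (v) du + (u + 6*v) dv
  For the z component: f_3(F) = 2*u*v + 3*v^2 - 3; d F_3 = (v) du + (u) dv
Combining and collecting du, dv coefficients:
  coeff of du: v*(17*u*v + 12*v^2 - 3)
  coeff of dv: 17*u^2*v + 78*u*v^2 - 3*u - 18*v^3
F^* omega = (v*(17*u*v + 12*v^2 - 3)) du + (17*u^2*v + 78*u*v^2 - 3*u - 18*v^3) dv.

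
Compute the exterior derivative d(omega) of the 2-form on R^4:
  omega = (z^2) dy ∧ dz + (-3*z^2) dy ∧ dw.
d(omega) = (6*z) dy ∧ dz ∧ dw

For a 2-form omega = sum_{i<j} g_{ij} dx_i ∧ dx_j, the exterior derivative is
  d(omega) = sum_{i<j} d(g_{ij}) ∧ dx_i ∧ dx_j = sum_{i<j, k} (∂g_{ij}/∂x_k) dx_k ∧ dx_i ∧ dx_j.
Expand each term, using dx_k ∧ dx_i ∧ dx_j = sgn(permutation) dx_{(a)} ∧ dx_{(b)} ∧ dx_{(c)} with (a < b < c) sorted:
  d(-3*z^2) includes (∂/∂z)(-3*z^2) dz = (-6*z) dz, which multiplied by dy ∧ dw gives (6*z) dy ∧ dz ∧ dw
Collecting like 3-forms: d(omega) = (6*z) dy ∧ dz ∧ dw.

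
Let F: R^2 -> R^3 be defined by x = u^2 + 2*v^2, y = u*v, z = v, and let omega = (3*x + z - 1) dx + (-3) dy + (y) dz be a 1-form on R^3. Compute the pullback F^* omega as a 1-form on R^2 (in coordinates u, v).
F^* omega = (6*u^3 + 12*u*v^2 + 2*u*v - 2*u - 3*v) du + (12*u^2*v + u*v - 3*u + 24*v^3 + 4*v^2 - 4*v) dv

Using F^*(f dg) = (f ∘ F) d(g ∘ F), substitute each coordinate x_i by F_i(u, v) in f_i, and replace dx_i by d F_i = (∂F_i/∂u) du + (∂F_i/∂v) dv.
  For the x component: f_1(F) = 3*u^2 + 6*v^2 + v - 1; d F_1 = (2*u) du + (4*v) dv
  For the y component: f_2(F) = -3; d F_2 = (v) du + (u) dv
  For the z component: f_3(F) = u*v; d F_3 = (0) du + (1) dv
Combining and collecting du, dv coefficients:
  coeff of du: 6*u^3 + 12*u*v^2 + 2*u*v - 2*u - 3*v
  coeff of dv: 12*u^2*v + u*v - 3*u + 24*v^3 + 4*v^2 - 4*v
F^* omega = (6*u^3 + 12*u*v^2 + 2*u*v - 2*u - 3*v) du + (12*u^2*v + u*v - 3*u + 24*v^3 + 4*v^2 - 4*v) dv.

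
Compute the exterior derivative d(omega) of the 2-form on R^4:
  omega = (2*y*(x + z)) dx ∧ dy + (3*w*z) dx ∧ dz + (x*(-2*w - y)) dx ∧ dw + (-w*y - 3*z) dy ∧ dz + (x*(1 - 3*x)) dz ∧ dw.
d(omega) = (2*y) dx ∧ dy ∧ dz + (-6*x + 3*z + 1) dx ∧ dz ∧ dw + (x) dx ∧ dy ∧ dw + (-y) dy ∧ dz ∧ dw

For a 2-form omega = sum_{i<j} g_{ij} dx_i ∧ dx_j, the exterior derivative is
  d(omega) = sum_{i<j} d(g_{ij}) ∧ dx_i ∧ dx_j = sum_{i<j, k} (∂g_{ij}/∂x_k) dx_k ∧ dx_i ∧ dx_j.
Expand each term, using dx_k ∧ dx_i ∧ dx_j = sgn(permutation) dx_{(a)} ∧ dx_{(b)} ∧ dx_{(c)} with (a < b < c) sorted:
  d(2*y*(x + z)) includes (∂/∂z)(2*y*(x + z)) dz = (2*y) dz, which multiplied by dx ∧ dy gives (2*y) dx ∧ dy ∧ dz
  d(3*w*z) includes (∂/∂w)(3*w*z) dw = (3*z) dw, which multiplied by dx ∧ dz gives (3*z) dx ∧ dz ∧ dw
  d(x*(-2*w - y)) includes (∂/∂y)(x*(-2*w - y)) dy = (-x) dy, which multiplied by dx ∧ dw gives (x) dx ∧ dy ∧ dw
  d(-w*y - 3*z) includes (∂/∂w)(-w*y - 3*z) dw = (-y) dw, which multiplied by dy ∧ dz gives (-y) dy ∧ dz ∧ dw
  d(x*(1 - 3*x)) includes (∂/∂x)(x*(1 - 3*x)) dx = (1 - 6*x) dx, which multiplied by dz ∧ dw gives (1 - 6*x) dx ∧ dz ∧ dw
Collecting like 3-forms: d(omega) = (2*y) dx ∧ dy ∧ dz + (-6*x + 3*z + 1) dx ∧ dz ∧ dw + (x) dx ∧ dy ∧ dw + (-y) dy ∧ dz ∧ dw.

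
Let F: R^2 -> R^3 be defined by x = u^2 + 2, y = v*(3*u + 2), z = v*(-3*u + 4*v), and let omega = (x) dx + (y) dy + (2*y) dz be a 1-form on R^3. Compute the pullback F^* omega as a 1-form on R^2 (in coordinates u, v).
F^* omega = (2*u^3 - 9*u*v^2 + 4*u - 6*v^2) du + (v*(-9*u^2 + 48*u*v + 32*v + 4)) dv

Using F^*(f dg) = (f ∘ F) d(g ∘ F), substitute each coordinate x_i by F_i(u, v) in f_i, and replace dx_i by d F_i = (∂F_i/∂u) du + (∂F_i/∂v) dv.
  For the x component: f_1(F) = u^2 + 2; d F_1 = (2*u) du + (0) dv
  For the y component: f_2(F) = v*(3*u + 2); d F_2 = (3*v) du + (3*u + 2) dv
  For the z component: f_3(F) = 2*v*(3*u + 2); d F_3 = (-3*v) du + (-3*u + 8*v) dv
Combining and collecting du, dv coefficients:
  coeff of du: 2*u^3 - 9*u*v^2 + 4*u - 6*v^2
  coeff of dv: v*(-9*u^2 + 48*u*v + 32*v + 4)
F^* omega = (2*u^3 - 9*u*v^2 + 4*u - 6*v^2) du + (v*(-9*u^2 + 48*u*v + 32*v + 4)) dv.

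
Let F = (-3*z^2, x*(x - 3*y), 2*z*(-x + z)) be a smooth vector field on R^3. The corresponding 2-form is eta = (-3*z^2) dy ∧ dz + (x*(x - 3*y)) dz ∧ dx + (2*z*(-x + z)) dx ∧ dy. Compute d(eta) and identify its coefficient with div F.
d(eta) = (-5*x + 4*z) dx ∧ dy ∧ dz; div F = -5*x + 4*z

For a 2-form in R^3 of the form above, applying d gives a 3-form with coefficient ∂P/∂x + ∂Q/∂y + ∂R/∂z:
  ∂P/∂x = 0
  ∂Q/∂y = -3*x
  ∂R/∂z = -2*x + 4*z
Sum = -5*x + 4*z, which is exactly div F.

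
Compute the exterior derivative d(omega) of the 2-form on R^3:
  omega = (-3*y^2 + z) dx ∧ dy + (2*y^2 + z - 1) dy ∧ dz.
d(omega) = (1) dx ∧ dy ∧ dz

For a 2-form omega = sum_{i<j} g_{ij} dx_i ∧ dx_j, the exterior derivative is
  d(omega) = sum_{i<j} d(g_{ij}) ∧ dx_i ∧ dx_j = sum_{i<j, k} (∂g_{ij}/∂x_k) dx_k ∧ dx_i ∧ dx_j.
Expand each term, using dx_k ∧ dx_i ∧ dx_j = sgn(permutation) dx_{(a)} ∧ dx_{(b)} ∧ dx_{(c)} with (a < b < c) sorted:
  d(-3*y^2 + z) includes (∂/∂z)(-3*y^2 + z) dz = (1) dz, which multiplied by dx ∧ dy gives (1) dx ∧ dy ∧ dz
Collecting like 3-forms: d(omega) = (1) dx ∧ dy ∧ dz.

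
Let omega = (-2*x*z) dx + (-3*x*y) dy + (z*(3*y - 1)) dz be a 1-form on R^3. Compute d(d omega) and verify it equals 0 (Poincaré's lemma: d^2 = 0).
d(d omega) = 0

Step 1: d omega = sum_{i<j} (∂f_j/∂x_i - ∂f_i/∂x_j) dx_i ∧ dx_j:
  coeff of dx ∧ dy: -3*y
  coeff of dx ∧ dz: 2*x
  coeff of dy ∧ dz: 3*z
Step 2: Apply d again to each 2-form coefficient. The only possible 3-form in R^3 is dx ∧ dy ∧ dz, with coefficient
  ∂(coeff of dy∧dz)/∂x - ∂(coeff of dx∧dz)/∂y + ∂(coeff of dx∧dy)/∂z
  = ∂/∂x (3*z) - ∂/∂y (2*x) + ∂/∂z (-3*y).
Each of these terms simplifies to sums of mixed partials that cancel in pairs. The result is 0 (by equality of mixed partials for smooth functions — Schwarz / Clairaut).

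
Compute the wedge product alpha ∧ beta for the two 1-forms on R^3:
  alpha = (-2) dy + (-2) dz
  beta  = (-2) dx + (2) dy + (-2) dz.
alpha ∧ beta = (-4) dx ∧ dy + (8) dy ∧ dz + (-4) dx ∧ dz

Distribute the wedge, using dx_i ∧ dx_j = -dx_j ∧ dx_i and dx_i ∧ dx_i = 0. For each pair (i, j) with i < j, the coefficient of dx_i ∧ dx_j in alpha ∧ beta is (alpha_i * beta_j - alpha_j * beta_i). Collecting: alpha ∧ beta = (-4) dx ∧ dy + (8) dy ∧ dz + (-4) dx ∧ dz.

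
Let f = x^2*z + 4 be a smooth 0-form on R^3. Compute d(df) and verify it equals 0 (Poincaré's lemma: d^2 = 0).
d(df) = 0

Step 1: df = sum_i (∂f/∂x_i) dx_i = (2*x*z) dx + (0) dy + (x^2) dz.
Step 2: Apply d again. Using the 1-form formula, the coefficient of dx ∧ dy in d(df) is ∂^2 f/∂x ∂y - ∂^2 f/∂y ∂x = (0) - (0) = 0 (equality of mixed partials for smooth f).
Similarly for dx ∧ dz and dy ∧ dz — all coefficients vanish. So d(df) = 0.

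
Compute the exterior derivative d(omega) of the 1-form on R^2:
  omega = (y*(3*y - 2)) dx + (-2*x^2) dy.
d(omega) = (-4*x - 6*y + 2) dx ∧ dy

For a 1-form omega = sum_i f_i dx_i, the exterior derivative is
  d(omega) = sum_{i < j} (∂f_j/∂x_i - ∂f_i/∂x_j) dx_i ∧ dx_j.
  coefficient of dx ∧ dy: ∂f_2/∂x - ∂f_1/∂y = ∂(-2*x^2)/∂x - ∂(y*(3*y - 2))/∂y = -4*x - 6*y + 2
Assembling: d(omega) = (-4*x - 6*y + 2) dx ∧ dy.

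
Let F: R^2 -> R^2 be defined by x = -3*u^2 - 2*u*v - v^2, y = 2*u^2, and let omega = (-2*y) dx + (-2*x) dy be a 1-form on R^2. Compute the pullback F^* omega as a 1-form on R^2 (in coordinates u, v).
F^* omega = (8*u*(6*u^2 + 3*u*v + v^2)) du + (8*u^2*(u + v)) dv

Using F^*(f dg) = (f ∘ F) d(g ∘ F), substitute each coordinate x_i by F_i(u, v) in f_i, and replace dx_i by d F_i = (∂F_i/∂u) du + (∂F_i/∂v) dv.
  For the x component: f_1(F) = -4*u^2; d F_1 = (-6*u - 2*v) du + (-2*u - 2*v) dv
  For the y component: f_2(F) = 6*u^2 + 4*u*v + 2*v^2; d F_2 = (4*u) du + (0) dv
Combining and collecting du, dv coefficients:
  coeff of du: 8*u*(6*u^2 + 3*u*v + v^2)
  coeff of dv: 8*u^2*(u + v)
F^* omega = (8*u*(6*u^2 + 3*u*v + v^2)) du + (8*u^2*(u + v)) dv.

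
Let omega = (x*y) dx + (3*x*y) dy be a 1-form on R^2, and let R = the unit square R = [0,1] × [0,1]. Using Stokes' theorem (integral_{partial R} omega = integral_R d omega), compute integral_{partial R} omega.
integral_(partial R) omega = 1

Stokes: integral_partial_R omega = integral_R d omega with d omega = (∂Q/∂x - ∂P/∂y) dx ∧ dy.
  ∂Q/∂x = 3*y
  ∂P/∂y = x
  integrand = ∂Q/∂x - ∂P/∂y = -x + 3*y.
Integrating over R: integral_0^1 integral_0^1 (-x + 3*y) dx dy = 1.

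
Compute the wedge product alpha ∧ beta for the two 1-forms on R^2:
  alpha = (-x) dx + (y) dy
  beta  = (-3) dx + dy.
alpha ∧ beta = (-x + 3*y) dx ∧ dy

Distribute the wedge, using dx_i ∧ dx_j = -dx_j ∧ dx_i and dx_i ∧ dx_i = 0. For each pair (i, j) with i < j, the coefficient of dx_i ∧ dx_j in alpha ∧ beta is (alpha_i * beta_j - alpha_j * beta_i). Collecting: alpha ∧ beta = (-x + 3*y) dx ∧ dy.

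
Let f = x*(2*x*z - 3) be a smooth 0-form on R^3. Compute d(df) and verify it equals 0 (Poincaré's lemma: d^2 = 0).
d(df) = 0

Step 1: df = sum_i (∂f/∂x_i) dx_i = (4*x*z - 3) dx + (0) dy + (2*x^2) dz.
Step 2: Apply d again. Using the 1-form formula, the coefficient of dx ∧ dy in d(df) is ∂^2 f/∂x ∂y - ∂^2 f/∂y ∂x = (0) - (0) = 0 (equality of mixed partials for smooth f).
Similarly for dx ∧ dz and dy ∧ dz — all coefficients vanish. So d(df) = 0.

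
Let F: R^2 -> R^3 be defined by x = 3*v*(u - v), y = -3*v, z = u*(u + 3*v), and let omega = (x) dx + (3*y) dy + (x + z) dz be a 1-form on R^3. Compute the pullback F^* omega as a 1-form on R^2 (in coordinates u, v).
F^* omega = (2*u^3 + 15*u^2*v + 21*u*v^2 - 18*v^3) du + (3*u^3 + 27*u^2*v - 36*u*v^2 + 18*v^3 + 27*v) dv

Using F^*(f dg) = (f ∘ F) d(g ∘ F), substitute each coordinate x_i by F_i(u, v) in f_i, and replace dx_i by d F_i = (∂F_i/∂u) du + (∂F_i/∂v) dv.
  For the x component: f_1(F) = 3*v*(u - v); d F_1 = (3*v) du + (3*u - 6*v) dv
  For the y component: f_2(F) = -9*v; d F_2 = (0) du + (-3) dv
  For the z component: f_3(F) = u^2 + 6*u*v - 3*v^2; d F_3 = (2*u + 3*v) du + (3*u) dv
Combining and collecting du, dv coefficients:
  coeff of du: 2*u^3 + 15*u^2*v + 21*u*v^2 - 18*v^3
  coeff of dv: 3*u^3 + 27*u^2*v - 36*u*v^2 + 18*v^3 + 27*v
F^* omega = (2*u^3 + 15*u^2*v + 21*u*v^2 - 18*v^3) du + (3*u^3 + 27*u^2*v - 36*u*v^2 + 18*v^3 + 27*v) dv.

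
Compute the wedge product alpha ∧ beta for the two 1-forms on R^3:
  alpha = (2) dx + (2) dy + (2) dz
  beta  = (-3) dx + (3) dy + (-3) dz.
alpha ∧ beta = (12) dx ∧ dy + (-12) dy ∧ dz

Distribute the wedge, using dx_i ∧ dx_j = -dx_j ∧ dx_i and dx_i ∧ dx_i = 0. For each pair (i, j) with i < j, the coefficient of dx_i ∧ dx_j in alpha ∧ beta is (alpha_i * beta_j - alpha_j * beta_i). Collecting: alpha ∧ beta = (12) dx ∧ dy + (-12) dy ∧ dz.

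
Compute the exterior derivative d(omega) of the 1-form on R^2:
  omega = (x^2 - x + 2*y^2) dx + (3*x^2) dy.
d(omega) = (6*x - 4*y) dx ∧ dy

For a 1-form omega = sum_i f_i dx_i, the exterior derivative is
  d(omega) = sum_{i < j} (∂f_j/∂x_i - ∂f_i/∂x_j) dx_i ∧ dx_j.
  coefficient of dx ∧ dy: ∂f_2/∂x - ∂f_1/∂y = ∂(3*x^2)/∂x - ∂(x^2 - x + 2*y^2)/∂y = 6*x - 4*y
Assembling: d(omega) = (6*x - 4*y) dx ∧ dy.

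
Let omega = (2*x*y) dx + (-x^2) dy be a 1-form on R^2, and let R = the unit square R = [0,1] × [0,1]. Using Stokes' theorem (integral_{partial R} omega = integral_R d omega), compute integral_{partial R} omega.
integral_(partial R) omega = -2

Stokes: integral_partial_R omega = integral_R d omega with d omega = (∂Q/∂x - ∂P/∂y) dx ∧ dy.
  ∂Q/∂x = -2*x
  ∂P/∂y = 2*x
  integrand = ∂Q/∂x - ∂P/∂y = -4*x.
Integrating over R: integral_0^1 integral_0^1 (-4*x) dx dy = -2.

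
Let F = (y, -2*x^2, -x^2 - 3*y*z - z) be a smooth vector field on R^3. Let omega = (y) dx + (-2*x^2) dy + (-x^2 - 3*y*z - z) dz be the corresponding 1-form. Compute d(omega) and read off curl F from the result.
d(omega) = (-3*z) dy ∧ dz + (2*x) dz ∧ dx + (-4*x - 1) dx ∧ dy; curl F = (-3*z, 2*x, -4*x - 1)

d omega = sum_{i<j} (∂f_j/∂x_i - ∂f_i/∂x_j) dx_i ∧ dx_j. Under the identification (dy ∧ dz, dz ∧ dx, dx ∧ dy) ↔ (e_x, e_y, e_z), the coefficients are exactly the components of curl F. Compute:
  ∂R/∂y - ∂Q/∂z = (-3*z) - (0) = -3*z
  ∂P/∂z - ∂R/∂x = (0) - (-2*x) = 2*x
  ∂Q/∂x - ∂P/∂y = (-4*x) - (1) = -4*x - 1.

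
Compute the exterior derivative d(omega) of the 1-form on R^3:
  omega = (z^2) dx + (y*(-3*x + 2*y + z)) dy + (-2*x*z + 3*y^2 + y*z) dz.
d(omega) = (-3*y) dx ∧ dy + (-4*z) dx ∧ dz + (5*y + z) dy ∧ dz

For a 1-form omega = sum_i f_i dx_i, the exterior derivative is
  d(omega) = sum_{i < j} (∂f_j/∂x_i - ∂f_i/∂x_j) dx_i ∧ dx_j.
  coefficient of dx ∧ dy: ∂f_2/∂x - ∂f_1/∂y = ∂(y*(-3*x + 2*y + z))/∂x - ∂(z^2)/∂y = -3*y
  coefficient of dx ∧ dz: ∂f_3/∂x - ∂f_1/∂z = ∂(-2*x*z + 3*y^2 + y*z)/∂x - ∂(z^2)/∂z = -4*z
  coefficient of dy ∧ dz: ∂f_3/∂y - ∂f_2/∂z = ∂(-2*x*z + 3*y^2 + y*z)/∂y - ∂(y*(-3*x + 2*y + z))/∂z = 5*y + z
Assembling: d(omega) = (-3*y) dx ∧ dy + (-4*z) dx ∧ dz + (5*y + z) dy ∧ dz.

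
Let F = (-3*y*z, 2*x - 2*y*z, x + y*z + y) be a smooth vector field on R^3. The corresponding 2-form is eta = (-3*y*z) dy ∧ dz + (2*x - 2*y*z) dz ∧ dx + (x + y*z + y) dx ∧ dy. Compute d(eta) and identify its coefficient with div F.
d(eta) = (y - 2*z) dx ∧ dy ∧ dz; div F = y - 2*z

For a 2-form in R^3 of the form above, applying d gives a 3-form with coefficient ∂P/∂x + ∂Q/∂y + ∂R/∂z:
  ∂P/∂x = 0
  ∂Q/∂y = -2*z
  ∂R/∂z = y
Sum = y - 2*z, which is exactly div F.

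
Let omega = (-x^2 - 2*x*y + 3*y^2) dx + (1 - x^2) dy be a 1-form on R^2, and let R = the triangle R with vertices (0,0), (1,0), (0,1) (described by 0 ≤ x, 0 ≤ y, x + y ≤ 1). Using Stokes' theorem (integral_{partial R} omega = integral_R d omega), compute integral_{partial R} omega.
integral_(partial R) omega = -1

Stokes: integral_partial_R omega = integral_R d omega with d omega = (∂Q/∂x - ∂P/∂y) dx ∧ dy.
  ∂Q/∂x = -2*x
  ∂P/∂y = -2*x + 6*y
  integrand = ∂Q/∂x - ∂P/∂y = -6*y.
Integrating over R: integral_0^1 integral_0^{1-x} (-6*y) dy dx = -1.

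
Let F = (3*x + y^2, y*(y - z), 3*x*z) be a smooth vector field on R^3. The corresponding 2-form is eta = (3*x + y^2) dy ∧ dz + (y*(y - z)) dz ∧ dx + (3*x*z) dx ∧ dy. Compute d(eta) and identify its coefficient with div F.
d(eta) = (3*x + 2*y - z + 3) dx ∧ dy ∧ dz; div F = 3*x + 2*y - z + 3

For a 2-form in R^3 of the form above, applying d gives a 3-form with coefficient ∂P/∂x + ∂Q/∂y + ∂R/∂z:
  ∂P/∂x = 3
  ∂Q/∂y = 2*y - z
  ∂R/∂z = 3*x
Sum = 3*x + 2*y - z + 3, which is exactly div F.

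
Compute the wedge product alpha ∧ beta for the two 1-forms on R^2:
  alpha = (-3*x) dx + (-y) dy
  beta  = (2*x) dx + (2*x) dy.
alpha ∧ beta = (2*x*(-3*x + y)) dx ∧ dy

Distribute the wedge, using dx_i ∧ dx_j = -dx_j ∧ dx_i and dx_i ∧ dx_i = 0. For each pair (i, j) with i < j, the coefficient of dx_i ∧ dx_j in alpha ∧ beta is (alpha_i * beta_j - alpha_j * beta_i). Collecting: alpha ∧ beta = (2*x*(-3*x + y)) dx ∧ dy.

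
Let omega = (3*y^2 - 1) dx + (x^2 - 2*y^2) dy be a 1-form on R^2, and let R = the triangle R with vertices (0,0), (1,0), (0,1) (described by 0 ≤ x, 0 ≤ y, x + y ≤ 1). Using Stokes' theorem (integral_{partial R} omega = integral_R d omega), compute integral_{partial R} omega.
integral_(partial R) omega = -2/3

Stokes: integral_partial_R omega = integral_R d omega with d omega = (∂Q/∂x - ∂P/∂y) dx ∧ dy.
  ∂Q/∂x = 2*x
  ∂P/∂y = 6*y
  integrand = ∂Q/∂x - ∂P/∂y = 2*x - 6*y.
Integrating over R: integral_0^1 integral_0^{1-x} (2*x - 6*y) dy dx = -2/3.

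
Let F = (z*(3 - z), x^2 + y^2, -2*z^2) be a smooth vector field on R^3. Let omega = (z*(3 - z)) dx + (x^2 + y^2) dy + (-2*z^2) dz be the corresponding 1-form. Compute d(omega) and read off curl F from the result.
d(omega) = (0) dy ∧ dz + (3 - 2*z) dz ∧ dx + (2*x) dx ∧ dy; curl F = (0, 3 - 2*z, 2*x)

d omega = sum_{i<j} (∂f_j/∂x_i - ∂f_i/∂x_j) dx_i ∧ dx_j. Under the identification (dy ∧ dz, dz ∧ dx, dx ∧ dy) ↔ (e_x, e_y, e_z), the coefficients are exactly the components of curl F. Compute:
  ∂R/∂y - ∂Q/∂z = (0) - (0) = 0
  ∂P/∂z - ∂R/∂x = (3 - 2*z) - (0) = 3 - 2*z
  ∂Q/∂x - ∂P/∂y = (2*x) - (0) = 2*x.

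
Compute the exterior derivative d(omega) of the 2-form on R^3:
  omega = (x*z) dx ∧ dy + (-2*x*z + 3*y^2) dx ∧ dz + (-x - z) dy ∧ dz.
d(omega) = (x - 6*y - 1) dx ∧ dy ∧ dz

For a 2-form omega = sum_{i<j} g_{ij} dx_i ∧ dx_j, the exterior derivative is
  d(omega) = sum_{i<j} d(g_{ij}) ∧ dx_i ∧ dx_j = sum_{i<j, k} (∂g_{ij}/∂x_k) dx_k ∧ dx_i ∧ dx_j.
Expand each term, using dx_k ∧ dx_i ∧ dx_j = sgn(permutation) dx_{(a)} ∧ dx_{(b)} ∧ dx_{(c)} with (a < b < c) sorted:
  d(x*z) includes (∂/∂z)(x*z) dz = (x) dz, which multiplied by dx ∧ dy gives (x) dx ∧ dy ∧ dz
  d(-2*x*z + 3*y^2) includes (∂/∂y)(-2*x*z + 3*y^2) dy = (6*y) dy, which multiplied by dx ∧ dz gives (-6*y) dx ∧ dy ∧ dz
  d(-x - z) includes (∂/∂x)(-x - z) dx = (-1) dx, which multiplied by dy ∧ dz gives (-1) dx ∧ dy ∧ dz
Collecting like 3-forms: d(omega) = (x - 6*y - 1) dx ∧ dy ∧ dz.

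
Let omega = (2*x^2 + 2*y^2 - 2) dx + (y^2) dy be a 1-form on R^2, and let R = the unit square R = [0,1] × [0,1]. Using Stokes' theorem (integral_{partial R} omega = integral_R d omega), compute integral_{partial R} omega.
integral_(partial R) omega = -2

Stokes: integral_partial_R omega = integral_R d omega with d omega = (∂Q/∂x - ∂P/∂y) dx ∧ dy.
  ∂Q/∂x = 0
  ∂P/∂y = 4*y
  integrand = ∂Q/∂x - ∂P/∂y = -4*y.
Integrating over R: integral_0^1 integral_0^1 (-4*y) dx dy = -2.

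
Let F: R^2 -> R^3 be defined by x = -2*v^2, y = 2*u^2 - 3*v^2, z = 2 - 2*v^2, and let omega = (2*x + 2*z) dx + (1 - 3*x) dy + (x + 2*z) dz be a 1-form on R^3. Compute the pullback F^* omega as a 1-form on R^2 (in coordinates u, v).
F^* omega = (4*u*(6*v^2 + 1)) du + (20*v^3 - 38*v) dv

Using F^*(f dg) = (f ∘ F) d(g ∘ F), substitute each coordinate x_i by F_i(u, v) in f_i, and replace dx_i by d F_i = (∂F_i/∂u) du + (∂F_i/∂v) dv.
  For the x component: f_1(F) = 4 - 8*v^2; d F_1 = (0) du + (-4*v) dv
  For the y component: f_2(F) = 6*v^2 + 1; d F_2 = (4*u) du + (-6*v) dv
  For the z component: f_3(F) = 4 - 6*v^2; d F_3 = (0) du + (-4*v) dv
Combining and collecting du, dv coefficients:
  coeff of du: 4*u*(6*v^2 + 1)
  coeff of dv: 20*v^3 - 38*v
F^* omega = (4*u*(6*v^2 + 1)) du + (20*v^3 - 38*v) dv.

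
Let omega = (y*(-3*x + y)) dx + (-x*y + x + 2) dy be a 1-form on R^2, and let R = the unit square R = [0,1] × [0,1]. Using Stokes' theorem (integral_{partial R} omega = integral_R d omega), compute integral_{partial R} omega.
integral_(partial R) omega = 1

Stokes: integral_partial_R omega = integral_R d omega with d omega = (∂Q/∂x - ∂P/∂y) dx ∧ dy.
  ∂Q/∂x = 1 - y
  ∂P/∂y = -3*x + 2*y
  integrand = ∂Q/∂x - ∂P/∂y = 3*x - 3*y + 1.
Integrating over R: integral_0^1 integral_0^1 (3*x - 3*y + 1) dx dy = 1.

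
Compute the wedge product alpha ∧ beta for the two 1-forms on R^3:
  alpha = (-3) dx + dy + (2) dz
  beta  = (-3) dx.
alpha ∧ beta = (3) dx ∧ dy + (6) dx ∧ dz

Distribute the wedge, using dx_i ∧ dx_j = -dx_j ∧ dx_i and dx_i ∧ dx_i = 0. For each pair (i, j) with i < j, the coefficient of dx_i ∧ dx_j in alpha ∧ beta is (alpha_i * beta_j - alpha_j * beta_i). Collecting: alpha ∧ beta = (3) dx ∧ dy + (6) dx ∧ dz.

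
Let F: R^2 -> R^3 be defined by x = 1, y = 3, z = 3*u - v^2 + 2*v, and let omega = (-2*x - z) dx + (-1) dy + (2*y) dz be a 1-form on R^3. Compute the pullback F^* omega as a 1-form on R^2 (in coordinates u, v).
F^* omega = (18) du + (12 - 12*v) dv

Using F^*(f dg) = (f ∘ F) d(g ∘ F), substitute each coordinate x_i by F_i(u, v) in f_i, and replace dx_i by d F_i = (∂F_i/∂u) du + (∂F_i/∂v) dv.
  For the x component: f_1(F) = -3*u + v^2 - 2*v - 2; d F_1 = (0) du + (0) dv
  For the y component: f_2(F) = -1; d F_2 = (0) du + (0) dv
  For the z component: f_3(F) = 6; d F_3 = (3) du + (2 - 2*v) dv
Combining and collecting du, dv coefficients:
  coeff of du: 18
  coeff of dv: 12 - 12*v
F^* omega = (18) du + (12 - 12*v) dv.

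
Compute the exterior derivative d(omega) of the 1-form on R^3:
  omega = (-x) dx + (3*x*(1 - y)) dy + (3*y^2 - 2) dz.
d(omega) = (3 - 3*y) dx ∧ dy + (6*y) dy ∧ dz

For a 1-form omega = sum_i f_i dx_i, the exterior derivative is
  d(omega) = sum_{i < j} (∂f_j/∂x_i - ∂f_i/∂x_j) dx_i ∧ dx_j.
  coefficient of dx ∧ dy: ∂f_2/∂x - ∂f_1/∂y = ∂(3*x*(1 - y))/∂x - ∂(-x)/∂y = 3 - 3*y
  coefficient of dy ∧ dz: ∂f_3/∂y - ∂f_2/∂z = ∂(3*y^2 - 2)/∂y - ∂(3*x*(1 - y))/∂z = 6*y
Assembling: d(omega) = (3 - 3*y) dx ∧ dy + (6*y) dy ∧ dz.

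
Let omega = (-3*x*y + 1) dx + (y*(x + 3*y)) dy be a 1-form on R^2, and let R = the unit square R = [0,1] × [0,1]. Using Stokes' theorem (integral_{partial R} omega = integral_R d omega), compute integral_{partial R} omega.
integral_(partial R) omega = 2

Stokes: integral_partial_R omega = integral_R d omega with d omega = (∂Q/∂x - ∂P/∂y) dx ∧ dy.
  ∂Q/∂x = y
  ∂P/∂y = -3*x
  integrand = ∂Q/∂x - ∂P/∂y = 3*x + y.
Integrating over R: integral_0^1 integral_0^1 (3*x + y) dx dy = 2.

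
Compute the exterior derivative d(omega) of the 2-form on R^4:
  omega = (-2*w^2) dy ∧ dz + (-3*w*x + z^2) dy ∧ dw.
d(omega) = (-4*w - 2*z) dy ∧ dz ∧ dw + (-3*w) dx ∧ dy ∧ dw

For a 2-form omega = sum_{i<j} g_{ij} dx_i ∧ dx_j, the exterior derivative is
  d(omega) = sum_{i<j} d(g_{ij}) ∧ dx_i ∧ dx_j = sum_{i<j, k} (∂g_{ij}/∂x_k) dx_k ∧ dx_i ∧ dx_j.
Expand each term, using dx_k ∧ dx_i ∧ dx_j = sgn(permutation) dx_{(a)} ∧ dx_{(b)} ∧ dx_{(c)} with (a < b < c) sorted:
  d(-2*w^2) includes (∂/∂w)(-2*w^2) dw = (-4*w) dw, which multiplied by dy ∧ dz gives (-4*w) dy ∧ dz ∧ dw
  d(-3*w*x + z^2) includes (∂/∂x)(-3*w*x + z^2) dx = (-3*w) dx, which multiplied by dy ∧ dw gives (-3*w) dx ∧ dy ∧ dw
  d(-3*w*x + z^2) includes (∂/∂z)(-3*w*x + z^2) dz = (2*z) dz, which multiplied by dy ∧ dw gives (-2*z) dy ∧ dz ∧ dw
Collecting like 3-forms: d(omega) = (-4*w - 2*z) dy ∧ dz ∧ dw + (-3*w) dx ∧ dy ∧ dw.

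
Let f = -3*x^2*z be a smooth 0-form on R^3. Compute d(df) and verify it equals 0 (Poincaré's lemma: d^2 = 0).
d(df) = 0

Step 1: df = sum_i (∂f/∂x_i) dx_i = (-6*x*z) dx + (0) dy + (-3*x^2) dz.
Step 2: Apply d again. Using the 1-form formula, the coefficient of dx ∧ dy in d(df) is ∂^2 f/∂x ∂y - ∂^2 f/∂y ∂x = (0) - (0) = 0 (equality of mixed partials for smooth f).
Similarly for dx ∧ dz and dy ∧ dz — all coefficients vanish. So d(df) = 0.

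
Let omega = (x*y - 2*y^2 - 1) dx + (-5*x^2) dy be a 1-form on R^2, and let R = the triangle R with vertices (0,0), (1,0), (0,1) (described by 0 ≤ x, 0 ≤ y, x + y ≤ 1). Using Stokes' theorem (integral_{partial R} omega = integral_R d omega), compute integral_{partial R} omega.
integral_(partial R) omega = -7/6

Stokes: integral_partial_R omega = integral_R d omega with d omega = (∂Q/∂x - ∂P/∂y) dx ∧ dy.
  ∂Q/∂x = -10*x
  ∂P/∂y = x - 4*y
  integrand = ∂Q/∂x - ∂P/∂y = -11*x + 4*y.
Integrating over R: integral_0^1 integral_0^{1-x} (-11*x + 4*y) dy dx = -7/6.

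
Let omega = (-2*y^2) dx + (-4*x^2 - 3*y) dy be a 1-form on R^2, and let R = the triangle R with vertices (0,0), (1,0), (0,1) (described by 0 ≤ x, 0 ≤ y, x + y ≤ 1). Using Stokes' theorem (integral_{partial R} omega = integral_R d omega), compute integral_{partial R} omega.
integral_(partial R) omega = -2/3

Stokes: integral_partial_R omega = integral_R d omega with d omega = (∂Q/∂x - ∂P/∂y) dx ∧ dy.
  ∂Q/∂x = -8*x
  ∂P/∂y = -4*y
  integrand = ∂Q/∂x - ∂P/∂y = -8*x + 4*y.
Integrating over R: integral_0^1 integral_0^{1-x} (-8*x + 4*y) dy dx = -2/3.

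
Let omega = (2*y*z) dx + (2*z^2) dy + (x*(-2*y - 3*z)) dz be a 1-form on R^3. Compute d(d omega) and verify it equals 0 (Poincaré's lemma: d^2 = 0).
d(d omega) = 0

Step 1: d omega = sum_{i<j} (∂f_j/∂x_i - ∂f_i/∂x_j) dx_i ∧ dx_j:
  coeff of dx ∧ dy: -2*z
  coeff of dx ∧ dz: -4*y - 3*z
  coeff of dy ∧ dz: -2*x - 4*z
Step 2: Apply d again to each 2-form coefficient. The only possible 3-form in R^3 is dx ∧ dy ∧ dz, with coefficient
  ∂(coeff of dy∧dz)/∂x - ∂(coeff of dx∧dz)/∂y + ∂(coeff of dx∧dy)/∂z
  = ∂/∂x (-2*x - 4*z) - ∂/∂y (-4*y - 3*z) + ∂/∂z (-2*z).
Each of these terms simplifies to sums of mixed partials that cancel in pairs. The result is 0 (by equality of mixed partials for smooth functions — Schwarz / Clairaut).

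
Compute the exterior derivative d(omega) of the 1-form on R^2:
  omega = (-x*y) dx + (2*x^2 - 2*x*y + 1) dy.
d(omega) = (5*x - 2*y) dx ∧ dy

For a 1-form omega = sum_i f_i dx_i, the exterior derivative is
  d(omega) = sum_{i < j} (∂f_j/∂x_i - ∂f_i/∂x_j) dx_i ∧ dx_j.
  coefficient of dx ∧ dy: ∂f_2/∂x - ∂f_1/∂y = ∂(2*x^2 - 2*x*y + 1)/∂x - ∂(-x*y)/∂y = 5*x - 2*y
Assembling: d(omega) = (5*x - 2*y) dx ∧ dy.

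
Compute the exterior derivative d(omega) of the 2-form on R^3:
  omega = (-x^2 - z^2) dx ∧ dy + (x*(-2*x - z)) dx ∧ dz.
d(omega) = (-2*z) dx ∧ dy ∧ dz

For a 2-form omega = sum_{i<j} g_{ij} dx_i ∧ dx_j, the exterior derivative is
  d(omega) = sum_{i<j} d(g_{ij}) ∧ dx_i ∧ dx_j = sum_{i<j, k} (∂g_{ij}/∂x_k) dx_k ∧ dx_i ∧ dx_j.
Expand each term, using dx_k ∧ dx_i ∧ dx_j = sgn(permutation) dx_{(a)} ∧ dx_{(b)} ∧ dx_{(c)} with (a < b < c) sorted:
  d(-x^2 - z^2) includes (∂/∂z)(-x^2 - z^2) dz = (-2*z) dz, which multiplied by dx ∧ dy gives (-2*z) dx ∧ dy ∧ dz
Collecting like 3-forms: d(omega) = (-2*z) dx ∧ dy ∧ dz.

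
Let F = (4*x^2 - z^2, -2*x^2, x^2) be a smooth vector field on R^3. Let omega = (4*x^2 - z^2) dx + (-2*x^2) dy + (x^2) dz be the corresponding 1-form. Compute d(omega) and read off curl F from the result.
d(omega) = (0) dy ∧ dz + (-2*x - 2*z) dz ∧ dx + (-4*x) dx ∧ dy; curl F = (0, -2*x - 2*z, -4*x)

d omega = sum_{i<j} (∂f_j/∂x_i - ∂f_i/∂x_j) dx_i ∧ dx_j. Under the identification (dy ∧ dz, dz ∧ dx, dx ∧ dy) ↔ (e_x, e_y, e_z), the coefficients are exactly the components of curl F. Compute:
  ∂R/∂y - ∂Q/∂z = (0) - (0) = 0
  ∂P/∂z - ∂R/∂x = (-2*z) - (2*x) = -2*x - 2*z
  ∂Q/∂x - ∂P/∂y = (-4*x) - (0) = -4*x.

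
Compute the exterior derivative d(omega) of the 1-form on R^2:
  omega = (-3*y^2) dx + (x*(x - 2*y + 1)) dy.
d(omega) = (2*x + 4*y + 1) dx ∧ dy

For a 1-form omega = sum_i f_i dx_i, the exterior derivative is
  d(omega) = sum_{i < j} (∂f_j/∂x_i - ∂f_i/∂x_j) dx_i ∧ dx_j.
  coefficient of dx ∧ dy: ∂f_2/∂x - ∂f_1/∂y = ∂(x*(x - 2*y + 1))/∂x - ∂(-3*y^2)/∂y = 2*x + 4*y + 1
Assembling: d(omega) = (2*x + 4*y + 1) dx ∧ dy.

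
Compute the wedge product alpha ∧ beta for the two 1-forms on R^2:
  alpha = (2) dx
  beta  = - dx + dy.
alpha ∧ beta = (2) dx ∧ dy

Distribute the wedge, using dx_i ∧ dx_j = -dx_j ∧ dx_i and dx_i ∧ dx_i = 0. For each pair (i, j) with i < j, the coefficient of dx_i ∧ dx_j in alpha ∧ beta is (alpha_i * beta_j - alpha_j * beta_i). Collecting: alpha ∧ beta = (2) dx ∧ dy.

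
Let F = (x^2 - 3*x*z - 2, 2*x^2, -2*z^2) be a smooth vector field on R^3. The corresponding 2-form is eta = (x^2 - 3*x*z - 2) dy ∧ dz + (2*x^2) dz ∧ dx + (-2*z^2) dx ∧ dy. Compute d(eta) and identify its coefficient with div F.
d(eta) = (2*x - 7*z) dx ∧ dy ∧ dz; div F = 2*x - 7*z

For a 2-form in R^3 of the form above, applying d gives a 3-form with coefficient ∂P/∂x + ∂Q/∂y + ∂R/∂z:
  ∂P/∂x = 2*x - 3*z
  ∂Q/∂y = 0
  ∂R/∂z = -4*z
Sum = 2*x - 7*z, which is exactly div F.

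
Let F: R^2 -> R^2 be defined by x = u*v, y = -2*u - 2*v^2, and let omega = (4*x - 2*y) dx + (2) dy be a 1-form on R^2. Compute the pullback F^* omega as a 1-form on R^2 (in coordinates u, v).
F^* omega = (4*u*v^2 + 4*u*v + 4*v^3 - 4) du + (4*u^2*v + 4*u^2 + 4*u*v^2 - 8*v) dv

Using F^*(f dg) = (f ∘ F) d(g ∘ F), substitute each coordinate x_i by F_i(u, v) in f_i, and replace dx_i by d F_i = (∂F_i/∂u) du + (∂F_i/∂v) dv.
  For the x component: f_1(F) = 4*u*v + 4*u + 4*v^2; d F_1 = (v) du + (u) dv
  For the y component: f_2(F) = 2; d F_2 = (-2) du + (-4*v) dv
Combining and collecting du, dv coefficients:
  coeff of du: 4*u*v^2 + 4*u*v + 4*v^3 - 4
  coeff of dv: 4*u^2*v + 4*u^2 + 4*u*v^2 - 8*v
F^* omega = (4*u*v^2 + 4*u*v + 4*v^3 - 4) du + (4*u^2*v + 4*u^2 + 4*u*v^2 - 8*v) dv.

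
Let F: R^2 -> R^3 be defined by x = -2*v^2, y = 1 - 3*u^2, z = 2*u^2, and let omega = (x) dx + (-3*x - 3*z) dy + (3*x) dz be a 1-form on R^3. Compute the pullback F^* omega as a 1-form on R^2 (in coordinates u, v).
F^* omega = (36*u^3 - 60*u*v^2) du + (8*v^3) dv

Using F^*(f dg) = (f ∘ F) d(g ∘ F), substitute each coordinate x_i by F_i(u, v) in f_i, and replace dx_i by d F_i = (∂F_i/∂u) du + (∂F_i/∂v) dv.
  For the x component: f_1(F) = -2*v^2; d F_1 = (0) du + (-4*v) dv
  For the y component: f_2(F) = -6*u^2 + 6*v^2; d F_2 = (-6*u) du + (0) dv
  For the z component: f_3(F) = -6*v^2; d F_3 = (4*u) du + (0) dv
Combining and collecting du, dv coefficients:
  coeff of du: 36*u^3 - 60*u*v^2
  coeff of dv: 8*v^3
F^* omega = (36*u^3 - 60*u*v^2) du + (8*v^3) dv.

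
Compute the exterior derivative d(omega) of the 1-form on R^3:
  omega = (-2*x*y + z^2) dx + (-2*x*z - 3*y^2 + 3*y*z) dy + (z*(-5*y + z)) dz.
d(omega) = (2*x - 2*z) dx ∧ dy + (-2*z) dx ∧ dz + (2*x - 3*y - 5*z) dy ∧ dz

For a 1-form omega = sum_i f_i dx_i, the exterior derivative is
  d(omega) = sum_{i < j} (∂f_j/∂x_i - ∂f_i/∂x_j) dx_i ∧ dx_j.
  coefficient of dx ∧ dy: ∂f_2/∂x - ∂f_1/∂y = ∂(-2*x*z - 3*y^2 + 3*y*z)/∂x - ∂(-2*x*y + z^2)/∂y = 2*x - 2*z
  coefficient of dx ∧ dz: ∂f_3/∂x - ∂f_1/∂z = ∂(z*(-5*y + z))/∂x - ∂(-2*x*y + z^2)/∂z = -2*z
  coefficient of dy ∧ dz: ∂f_3/∂y - ∂f_2/∂z = ∂(z*(-5*y + z))/∂y - ∂(-2*x*z - 3*y^2 + 3*y*z)/∂z = 2*x - 3*y - 5*z
Assembling: d(omega) = (2*x - 2*z) dx ∧ dy + (-2*z) dx ∧ dz + (2*x - 3*y - 5*z) dy ∧ dz.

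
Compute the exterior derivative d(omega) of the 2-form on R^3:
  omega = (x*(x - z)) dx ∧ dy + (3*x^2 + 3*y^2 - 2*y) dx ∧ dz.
d(omega) = (-x - 6*y + 2) dx ∧ dy ∧ dz

For a 2-form omega = sum_{i<j} g_{ij} dx_i ∧ dx_j, the exterior derivative is
  d(omega) = sum_{i<j} d(g_{ij}) ∧ dx_i ∧ dx_j = sum_{i<j, k} (∂g_{ij}/∂x_k) dx_k ∧ dx_i ∧ dx_j.
Expand each term, using dx_k ∧ dx_i ∧ dx_j = sgn(permutation) dx_{(a)} ∧ dx_{(b)} ∧ dx_{(c)} with (a < b < c) sorted:
  d(x*(x - z)) includes (∂/∂z)(x*(x - z)) dz = (-x) dz, which multiplied by dx ∧ dy gives (-x) dx ∧ dy ∧ dz
  d(3*x^2 + 3*y^2 - 2*y) includes (∂/∂y)(3*x^2 + 3*y^2 - 2*y) dy = (6*y - 2) dy, which multiplied by dx ∧ dz gives (2 - 6*y) dx ∧ dy ∧ dz
Collecting like 3-forms: d(omega) = (-x - 6*y + 2) dx ∧ dy ∧ dz.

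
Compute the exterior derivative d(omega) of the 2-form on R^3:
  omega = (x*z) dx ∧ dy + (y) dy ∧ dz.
d(omega) = (x) dx ∧ dy ∧ dz

For a 2-form omega = sum_{i<j} g_{ij} dx_i ∧ dx_j, the exterior derivative is
  d(omega) = sum_{i<j} d(g_{ij}) ∧ dx_i ∧ dx_j = sum_{i<j, k} (∂g_{ij}/∂x_k) dx_k ∧ dx_i ∧ dx_j.
Expand each term, using dx_k ∧ dx_i ∧ dx_j = sgn(permutation) dx_{(a)} ∧ dx_{(b)} ∧ dx_{(c)} with (a < b < c) sorted:
  d(x*z) includes (∂/∂z)(x*z) dz = (x) dz, which multiplied by dx ∧ dy gives (x) dx ∧ dy ∧ dz
Collecting like 3-forms: d(omega) = (x) dx ∧ dy ∧ dz.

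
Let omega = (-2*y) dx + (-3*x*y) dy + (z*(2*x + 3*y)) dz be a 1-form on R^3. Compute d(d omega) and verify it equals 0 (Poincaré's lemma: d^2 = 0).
d(d omega) = 0

Step 1: d omega = sum_{i<j} (∂f_j/∂x_i - ∂f_i/∂x_j) dx_i ∧ dx_j:
  coeff of dx ∧ dy: 2 - 3*y
  coeff of dx ∧ dz: 2*z
  coeff of dy ∧ dz: 3*z
Step 2: Apply d again to each 2-form coefficient. The only possible 3-form in R^3 is dx ∧ dy ∧ dz, with coefficient
  ∂(coeff of dy∧dz)/∂x - ∂(coeff of dx∧dz)/∂y + ∂(coeff of dx∧dy)/∂z
  = ∂/∂x (3*z) - ∂/∂y (2*z) + ∂/∂z (2 - 3*y).
Each of these terms simplifies to sums of mixed partials that cancel in pairs. The result is 0 (by equality of mixed partials for smooth functions — Schwarz / Clairaut).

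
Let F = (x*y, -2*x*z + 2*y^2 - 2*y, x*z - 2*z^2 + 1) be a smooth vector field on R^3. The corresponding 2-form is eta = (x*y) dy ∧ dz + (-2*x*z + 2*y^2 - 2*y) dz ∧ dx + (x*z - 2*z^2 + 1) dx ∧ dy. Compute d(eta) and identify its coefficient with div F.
d(eta) = (x + 5*y - 4*z - 2) dx ∧ dy ∧ dz; div F = x + 5*y - 4*z - 2

For a 2-form in R^3 of the form above, applying d gives a 3-form with coefficient ∂P/∂x + ∂Q/∂y + ∂R/∂z:
  ∂P/∂x = y
  ∂Q/∂y = 4*y - 2
  ∂R/∂z = x - 4*z
Sum = x + 5*y - 4*z - 2, which is exactly div F.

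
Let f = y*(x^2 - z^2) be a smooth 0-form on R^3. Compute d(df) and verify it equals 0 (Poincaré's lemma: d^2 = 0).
d(df) = 0

Step 1: df = sum_i (∂f/∂x_i) dx_i = (2*x*y) dx + (x^2 - z^2) dy + (-2*y*z) dz.
Step 2: Apply d again. Using the 1-form formula, the coefficient of dx ∧ dy in d(df) is ∂^2 f/∂x ∂y - ∂^2 f/∂y ∂x = (2*x) - (2*x) = 0 (equality of mixed partials for smooth f).
Similarly for dx ∧ dz and dy ∧ dz — all coefficients vanish. So d(df) = 0.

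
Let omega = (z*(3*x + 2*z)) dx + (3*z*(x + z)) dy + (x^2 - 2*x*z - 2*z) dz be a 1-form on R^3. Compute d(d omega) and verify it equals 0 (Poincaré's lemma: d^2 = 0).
d(d omega) = 0

Step 1: d omega = sum_{i<j} (∂f_j/∂x_i - ∂f_i/∂x_j) dx_i ∧ dx_j:
  coeff of dx ∧ dy: 3*z
  coeff of dx ∧ dz: -x - 6*z
  coeff of dy ∧ dz: -3*x - 6*z
Step 2: Apply d again to each 2-form coefficient. The only possible 3-form in R^3 is dx ∧ dy ∧ dz, with coefficient
  ∂(coeff of dy∧dz)/∂x - ∂(coeff of dx∧dz)/∂y + ∂(coeff of dx∧dy)/∂z
  = ∂/∂x (-3*x - 6*z) - ∂/∂y (-x - 6*z) + ∂/∂z (3*z).
Each of these terms simplifies to sums of mixed partials that cancel in pairs. The result is 0 (by equality of mixed partials for smooth functions — Schwarz / Clairaut).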